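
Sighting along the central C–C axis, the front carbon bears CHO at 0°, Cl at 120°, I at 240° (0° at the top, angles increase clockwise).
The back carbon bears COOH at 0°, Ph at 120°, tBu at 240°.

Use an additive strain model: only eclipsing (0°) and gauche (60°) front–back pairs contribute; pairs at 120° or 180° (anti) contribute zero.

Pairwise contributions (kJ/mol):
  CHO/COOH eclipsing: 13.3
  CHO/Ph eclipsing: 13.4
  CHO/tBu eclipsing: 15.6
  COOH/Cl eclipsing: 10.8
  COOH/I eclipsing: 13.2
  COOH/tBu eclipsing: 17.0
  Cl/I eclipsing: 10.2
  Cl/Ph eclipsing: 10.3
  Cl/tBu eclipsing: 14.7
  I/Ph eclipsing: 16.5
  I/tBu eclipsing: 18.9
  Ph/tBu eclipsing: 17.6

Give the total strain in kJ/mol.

This conformer (eclipsed): CHO–COOH eclipsed, Cl–Ph eclipsed, I–tBu eclipsed; 13.3 + 10.3 + 18.9 = 42.5 kJ/mol.

42.5 kJ/mol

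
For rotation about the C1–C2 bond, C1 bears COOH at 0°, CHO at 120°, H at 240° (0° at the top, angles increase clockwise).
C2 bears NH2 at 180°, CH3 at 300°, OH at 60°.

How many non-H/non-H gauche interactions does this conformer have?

Non-H gauche pairs: COOH(0°)/CH3(300°); COOH(0°)/OH(60°); CHO(120°)/NH2(180°); CHO(120°)/OH(60°) — 4 interactions.

4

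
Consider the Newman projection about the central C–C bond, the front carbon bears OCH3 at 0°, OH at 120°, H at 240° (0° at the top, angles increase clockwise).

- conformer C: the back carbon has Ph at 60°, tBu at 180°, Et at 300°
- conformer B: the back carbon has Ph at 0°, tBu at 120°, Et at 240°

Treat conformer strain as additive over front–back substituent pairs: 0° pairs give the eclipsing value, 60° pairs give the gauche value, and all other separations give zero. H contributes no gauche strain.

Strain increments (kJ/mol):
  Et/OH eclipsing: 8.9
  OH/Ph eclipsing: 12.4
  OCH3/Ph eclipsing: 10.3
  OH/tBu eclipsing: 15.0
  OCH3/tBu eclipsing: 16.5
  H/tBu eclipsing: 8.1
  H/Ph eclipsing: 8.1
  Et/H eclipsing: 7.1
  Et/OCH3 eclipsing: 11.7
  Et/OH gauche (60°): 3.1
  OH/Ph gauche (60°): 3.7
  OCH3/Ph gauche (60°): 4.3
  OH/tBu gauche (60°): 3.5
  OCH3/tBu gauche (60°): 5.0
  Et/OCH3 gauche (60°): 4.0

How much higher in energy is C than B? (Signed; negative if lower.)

C is staggered. OCH3 at 0° is gauche with Ph at 60° (4.3); OCH3 at 0° is gauche with Et at 300° (4.0); OH at 120° is gauche with Ph at 60° (3.7); OH at 120° is gauche with tBu at 180° (3.5). Total 15.5 kJ/mol.
B is eclipsed. OCH3 at 0° is eclipsed with Ph at 0° (10.3); OH at 120° is eclipsed with tBu at 120° (15.0); H at 240° is eclipsed with Et at 240° (7.1). Total 32.4 kJ/mol.
E(C) − E(B) = 15.5 − 32.4 = -16.9 kJ/mol.

-16.9 kJ/mol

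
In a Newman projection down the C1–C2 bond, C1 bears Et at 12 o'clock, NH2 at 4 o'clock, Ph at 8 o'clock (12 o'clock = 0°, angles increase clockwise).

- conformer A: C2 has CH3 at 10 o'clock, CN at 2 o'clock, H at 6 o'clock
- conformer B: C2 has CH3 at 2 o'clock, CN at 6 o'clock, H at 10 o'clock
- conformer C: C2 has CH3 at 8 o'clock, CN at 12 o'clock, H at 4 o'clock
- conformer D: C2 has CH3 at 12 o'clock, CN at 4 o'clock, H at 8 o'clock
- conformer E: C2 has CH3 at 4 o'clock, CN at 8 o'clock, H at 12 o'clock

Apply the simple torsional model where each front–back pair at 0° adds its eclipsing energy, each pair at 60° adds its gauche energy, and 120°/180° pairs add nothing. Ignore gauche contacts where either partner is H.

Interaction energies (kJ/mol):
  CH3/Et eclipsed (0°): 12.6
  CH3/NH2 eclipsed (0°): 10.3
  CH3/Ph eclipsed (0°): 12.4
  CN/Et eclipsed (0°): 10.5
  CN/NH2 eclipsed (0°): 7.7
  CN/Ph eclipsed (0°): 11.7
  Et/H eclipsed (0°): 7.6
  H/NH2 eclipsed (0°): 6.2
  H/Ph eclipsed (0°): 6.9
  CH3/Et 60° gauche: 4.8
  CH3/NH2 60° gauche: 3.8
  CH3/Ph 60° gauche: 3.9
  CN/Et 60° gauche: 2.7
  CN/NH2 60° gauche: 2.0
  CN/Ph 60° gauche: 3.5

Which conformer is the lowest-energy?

A (staggered): Et(0°)/CH3(300°) gauche 4.8; Et(0°)/CN(60°) gauche 2.7; NH2(120°)/CN(60°) gauche 2.0; Ph(240°)/CH3(300°) gauche 3.9 → 13.4 kJ/mol.
B (staggered): Et(0°)/CH3(60°) gauche 4.8; NH2(120°)/CH3(60°) gauche 3.8; NH2(120°)/CN(180°) gauche 2.0; Ph(240°)/CN(180°) gauche 3.5 → 14.1 kJ/mol.
C (eclipsed): Et(0°)/CN(0°) eclipsed 10.5; NH2(120°)/H(120°) eclipsed 6.2; Ph(240°)/CH3(240°) eclipsed 12.4 → 29.1 kJ/mol.
D (eclipsed): Et(0°)/CH3(0°) eclipsed 12.6; NH2(120°)/CN(120°) eclipsed 7.7; Ph(240°)/H(240°) eclipsed 6.9 → 27.2 kJ/mol.
E (eclipsed): Et(0°)/H(0°) eclipsed 7.6; NH2(120°)/CH3(120°) eclipsed 10.3; Ph(240°)/CN(240°) eclipsed 11.7 → 29.6 kJ/mol.
A has the lowest total (13.4 kJ/mol).

A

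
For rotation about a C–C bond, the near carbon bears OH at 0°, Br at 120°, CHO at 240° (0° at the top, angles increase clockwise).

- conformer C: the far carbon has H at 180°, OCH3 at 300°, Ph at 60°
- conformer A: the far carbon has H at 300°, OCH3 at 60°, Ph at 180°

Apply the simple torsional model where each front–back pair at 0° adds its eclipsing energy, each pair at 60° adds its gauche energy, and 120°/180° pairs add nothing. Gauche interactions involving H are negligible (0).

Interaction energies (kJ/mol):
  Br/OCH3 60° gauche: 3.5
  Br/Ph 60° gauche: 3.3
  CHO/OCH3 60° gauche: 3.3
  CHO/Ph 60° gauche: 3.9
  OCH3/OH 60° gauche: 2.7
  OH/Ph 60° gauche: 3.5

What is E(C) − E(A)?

-0.6 kJ/mol

C is staggered. OH at 0° is gauche with OCH3 at 300° (2.7); OH at 0° is gauche with Ph at 60° (3.5); Br at 120° is gauche with Ph at 60° (3.3); CHO at 240° is gauche with OCH3 at 300° (3.3). Total 12.8 kJ/mol.
A is staggered. OH at 0° is gauche with OCH3 at 60° (2.7); Br at 120° is gauche with OCH3 at 60° (3.5); Br at 120° is gauche with Ph at 180° (3.3); CHO at 240° is gauche with Ph at 180° (3.9). Total 13.4 kJ/mol.
E(C) − E(A) = 12.8 − 13.4 = -0.6 kJ/mol.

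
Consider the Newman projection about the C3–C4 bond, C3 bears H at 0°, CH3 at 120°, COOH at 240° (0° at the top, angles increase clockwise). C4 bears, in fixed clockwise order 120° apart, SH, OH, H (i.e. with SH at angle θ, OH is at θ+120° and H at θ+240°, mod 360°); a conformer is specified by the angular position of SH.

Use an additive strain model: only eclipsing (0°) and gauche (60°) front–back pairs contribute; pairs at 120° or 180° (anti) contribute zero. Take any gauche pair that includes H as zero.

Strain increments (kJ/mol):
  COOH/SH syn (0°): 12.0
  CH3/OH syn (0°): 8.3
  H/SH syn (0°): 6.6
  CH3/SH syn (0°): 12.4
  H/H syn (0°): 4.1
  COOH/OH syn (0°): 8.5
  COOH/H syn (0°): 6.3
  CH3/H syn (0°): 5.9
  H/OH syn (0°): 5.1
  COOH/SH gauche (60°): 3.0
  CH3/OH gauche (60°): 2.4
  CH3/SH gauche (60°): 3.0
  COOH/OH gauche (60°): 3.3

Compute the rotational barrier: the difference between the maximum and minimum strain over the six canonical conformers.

19.6 kJ/mol

SH at 0° is eclipsed. H at 0° is eclipsed with SH at 0° (6.6); CH3 at 120° is eclipsed with OH at 120° (8.3); COOH at 240° is eclipsed with H at 240° (6.3). Total 21.2 kJ/mol.
SH at 60° is staggered. CH3 at 120° is gauche with SH at 60° (3.0); CH3 at 120° is gauche with OH at 180° (2.4); COOH at 240° is gauche with OH at 180° (3.3). Total 8.7 kJ/mol.
SH at 120° is eclipsed. H at 0° is eclipsed with H at 0° (4.1); CH3 at 120° is eclipsed with SH at 120° (12.4); COOH at 240° is eclipsed with OH at 240° (8.5). Total 25.0 kJ/mol.
SH at 180° is staggered. CH3 at 120° is gauche with SH at 180° (3.0); COOH at 240° is gauche with SH at 180° (3.0); COOH at 240° is gauche with OH at 300° (3.3). Total 9.3 kJ/mol.
SH at 240° is eclipsed. H at 0° is eclipsed with OH at 0° (5.1); CH3 at 120° is eclipsed with H at 120° (5.9); COOH at 240° is eclipsed with SH at 240° (12.0). Total 23.0 kJ/mol.
SH at 300° is staggered. CH3 at 120° is gauche with OH at 60° (2.4); COOH at 240° is gauche with SH at 300° (3.0). Total 5.4 kJ/mol.
Max at 120° (25.0 kJ/mol), min at 300° (5.4 kJ/mol); barrier = 19.6 kJ/mol.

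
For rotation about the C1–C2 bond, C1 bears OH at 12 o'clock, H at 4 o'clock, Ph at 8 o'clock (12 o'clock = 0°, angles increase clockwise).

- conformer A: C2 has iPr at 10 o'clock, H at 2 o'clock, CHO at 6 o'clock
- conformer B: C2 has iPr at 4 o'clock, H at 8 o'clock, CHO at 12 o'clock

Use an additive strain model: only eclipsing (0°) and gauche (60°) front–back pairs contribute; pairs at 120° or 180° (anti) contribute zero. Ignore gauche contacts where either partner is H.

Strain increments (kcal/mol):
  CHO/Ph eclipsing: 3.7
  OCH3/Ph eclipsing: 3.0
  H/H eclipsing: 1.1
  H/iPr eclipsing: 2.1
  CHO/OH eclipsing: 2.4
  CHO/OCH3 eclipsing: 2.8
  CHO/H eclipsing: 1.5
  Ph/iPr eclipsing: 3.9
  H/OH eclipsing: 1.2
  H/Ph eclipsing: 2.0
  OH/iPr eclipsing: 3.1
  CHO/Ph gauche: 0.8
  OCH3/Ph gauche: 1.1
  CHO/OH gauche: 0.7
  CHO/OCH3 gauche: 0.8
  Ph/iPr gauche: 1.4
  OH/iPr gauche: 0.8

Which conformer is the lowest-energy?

A

A (staggered): OH(0°)/iPr(300°) gauche 0.8; Ph(240°)/iPr(300°) gauche 1.4; Ph(240°)/CHO(180°) gauche 0.8 → 3.0 kcal/mol.
B (eclipsed): OH(0°)/CHO(0°) eclipsed 2.4; H(120°)/iPr(120°) eclipsed 2.1; Ph(240°)/H(240°) eclipsed 2.0 → 6.5 kcal/mol.
A has the lowest total (3.0 kcal/mol).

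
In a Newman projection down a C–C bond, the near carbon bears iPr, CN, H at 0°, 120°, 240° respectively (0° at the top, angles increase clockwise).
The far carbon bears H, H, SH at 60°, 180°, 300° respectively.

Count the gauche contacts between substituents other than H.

1

Non-H gauche pairs: iPr(0°)/SH(300°) — 1 interaction.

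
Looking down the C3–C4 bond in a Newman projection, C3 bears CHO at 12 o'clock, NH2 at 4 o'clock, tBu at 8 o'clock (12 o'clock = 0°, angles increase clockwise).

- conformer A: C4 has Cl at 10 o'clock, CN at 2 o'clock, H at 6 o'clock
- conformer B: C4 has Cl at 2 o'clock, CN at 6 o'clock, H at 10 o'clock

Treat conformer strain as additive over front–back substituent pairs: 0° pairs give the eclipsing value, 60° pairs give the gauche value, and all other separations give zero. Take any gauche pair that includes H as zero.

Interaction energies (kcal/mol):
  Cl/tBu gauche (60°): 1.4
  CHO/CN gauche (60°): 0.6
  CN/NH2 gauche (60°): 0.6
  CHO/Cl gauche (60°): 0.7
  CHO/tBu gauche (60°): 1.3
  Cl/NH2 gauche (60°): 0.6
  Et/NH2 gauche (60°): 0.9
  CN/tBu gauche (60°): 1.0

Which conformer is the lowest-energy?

B

A (staggered): CHO(0°)/Cl(300°) gauche 0.7; CHO(0°)/CN(60°) gauche 0.6; NH2(120°)/CN(60°) gauche 0.6; tBu(240°)/Cl(300°) gauche 1.4 → 3.3 kcal/mol.
B (staggered): CHO(0°)/Cl(60°) gauche 0.7; NH2(120°)/Cl(60°) gauche 0.6; NH2(120°)/CN(180°) gauche 0.6; tBu(240°)/CN(180°) gauche 1.0 → 2.9 kcal/mol.
B has the lowest total (2.9 kcal/mol).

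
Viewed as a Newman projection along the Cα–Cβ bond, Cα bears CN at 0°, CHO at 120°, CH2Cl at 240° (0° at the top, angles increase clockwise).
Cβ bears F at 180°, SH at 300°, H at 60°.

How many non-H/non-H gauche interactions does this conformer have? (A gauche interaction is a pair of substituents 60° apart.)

Non-H gauche pairs: CN(0°)/SH(300°); CHO(120°)/F(180°); CH2Cl(240°)/F(180°); CH2Cl(240°)/SH(300°) — 4 interactions.

4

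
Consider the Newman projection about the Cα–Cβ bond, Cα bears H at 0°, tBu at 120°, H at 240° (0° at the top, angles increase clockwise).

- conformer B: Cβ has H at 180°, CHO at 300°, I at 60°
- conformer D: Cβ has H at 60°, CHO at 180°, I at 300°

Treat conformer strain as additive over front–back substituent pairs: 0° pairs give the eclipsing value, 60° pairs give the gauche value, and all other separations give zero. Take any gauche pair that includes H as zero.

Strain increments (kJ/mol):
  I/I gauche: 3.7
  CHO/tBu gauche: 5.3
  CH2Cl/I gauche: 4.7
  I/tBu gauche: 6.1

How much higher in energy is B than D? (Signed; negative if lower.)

+0.8 kJ/mol

B (staggered): tBu(120°)/I(60°) gauche 6.1 → 6.1 kJ/mol.
D (staggered): tBu(120°)/CHO(180°) gauche 5.3 → 5.3 kJ/mol.
E(B) − E(D) = 6.1 − 5.3 = +0.8 kJ/mol.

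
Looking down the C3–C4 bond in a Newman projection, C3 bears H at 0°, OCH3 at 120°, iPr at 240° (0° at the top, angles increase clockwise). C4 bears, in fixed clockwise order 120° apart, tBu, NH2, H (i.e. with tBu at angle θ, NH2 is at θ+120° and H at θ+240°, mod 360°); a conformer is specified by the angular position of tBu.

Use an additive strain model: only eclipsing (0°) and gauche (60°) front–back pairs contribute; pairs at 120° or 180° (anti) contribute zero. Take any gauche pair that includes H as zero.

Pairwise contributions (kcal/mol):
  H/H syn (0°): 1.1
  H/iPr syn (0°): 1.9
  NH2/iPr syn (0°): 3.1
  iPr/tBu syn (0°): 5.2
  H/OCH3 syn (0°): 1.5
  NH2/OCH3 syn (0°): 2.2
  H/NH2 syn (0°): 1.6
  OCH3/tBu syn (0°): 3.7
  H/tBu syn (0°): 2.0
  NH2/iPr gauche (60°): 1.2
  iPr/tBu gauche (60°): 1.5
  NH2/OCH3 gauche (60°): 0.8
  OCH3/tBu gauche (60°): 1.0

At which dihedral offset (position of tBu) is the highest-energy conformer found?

tBu at 0° is eclipsed. H at 0° is eclipsed with tBu at 0° (2.0); OCH3 at 120° is eclipsed with NH2 at 120° (2.2); iPr at 240° is eclipsed with H at 240° (1.9). Total 6.1 kcal/mol.
tBu at 60° is staggered. OCH3 at 120° is gauche with tBu at 60° (1.0); OCH3 at 120° is gauche with NH2 at 180° (0.8); iPr at 240° is gauche with NH2 at 180° (1.2). Total 3.0 kcal/mol.
tBu at 120° is eclipsed. H at 0° is eclipsed with H at 0° (1.1); OCH3 at 120° is eclipsed with tBu at 120° (3.7); iPr at 240° is eclipsed with NH2 at 240° (3.1). Total 7.9 kcal/mol.
tBu at 180° is staggered. OCH3 at 120° is gauche with tBu at 180° (1.0); iPr at 240° is gauche with tBu at 180° (1.5); iPr at 240° is gauche with NH2 at 300° (1.2). Total 3.7 kcal/mol.
tBu at 240° is eclipsed. H at 0° is eclipsed with NH2 at 0° (1.6); OCH3 at 120° is eclipsed with H at 120° (1.5); iPr at 240° is eclipsed with tBu at 240° (5.2). Total 8.3 kcal/mol.
tBu at 300° is staggered. OCH3 at 120° is gauche with NH2 at 60° (0.8); iPr at 240° is gauche with tBu at 300° (1.5). Total 2.3 kcal/mol.
The maximum (8.3 kcal/mol) occurs with tBu at 240°.

240°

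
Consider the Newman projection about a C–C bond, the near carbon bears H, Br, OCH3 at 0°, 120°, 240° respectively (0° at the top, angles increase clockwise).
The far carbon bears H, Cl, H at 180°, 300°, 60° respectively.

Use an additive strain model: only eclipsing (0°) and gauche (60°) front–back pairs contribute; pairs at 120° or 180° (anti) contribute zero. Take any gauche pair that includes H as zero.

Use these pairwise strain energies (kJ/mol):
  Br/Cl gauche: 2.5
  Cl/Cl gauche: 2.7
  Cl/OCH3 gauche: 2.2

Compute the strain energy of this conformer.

This conformer (staggered): OCH3–Cl gauche; 2.2 = 2.2 kJ/mol.

2.2 kJ/mol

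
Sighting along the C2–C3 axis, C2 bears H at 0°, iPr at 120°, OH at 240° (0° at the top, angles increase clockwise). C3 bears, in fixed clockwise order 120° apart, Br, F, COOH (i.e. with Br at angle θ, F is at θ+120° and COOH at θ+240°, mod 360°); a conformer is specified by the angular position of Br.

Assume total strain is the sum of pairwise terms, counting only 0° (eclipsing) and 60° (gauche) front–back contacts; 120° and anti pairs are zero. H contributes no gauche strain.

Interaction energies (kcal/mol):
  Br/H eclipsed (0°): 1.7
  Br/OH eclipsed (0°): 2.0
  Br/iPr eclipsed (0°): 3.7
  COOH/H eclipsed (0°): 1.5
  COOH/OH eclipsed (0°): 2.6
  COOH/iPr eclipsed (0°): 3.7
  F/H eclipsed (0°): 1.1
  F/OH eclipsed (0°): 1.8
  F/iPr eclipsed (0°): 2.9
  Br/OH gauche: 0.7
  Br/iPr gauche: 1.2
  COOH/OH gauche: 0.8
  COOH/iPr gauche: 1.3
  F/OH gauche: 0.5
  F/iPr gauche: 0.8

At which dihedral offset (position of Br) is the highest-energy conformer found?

Br at 0° (eclipsed): H(0°)/Br(0°) eclipsed 1.7; iPr(120°)/F(120°) eclipsed 2.9; OH(240°)/COOH(240°) eclipsed 2.6 → 7.2 kcal/mol.
Br at 60° (staggered): iPr(120°)/Br(60°) gauche 1.2; iPr(120°)/F(180°) gauche 0.8; OH(240°)/F(180°) gauche 0.5; OH(240°)/COOH(300°) gauche 0.8 → 3.3 kcal/mol.
Br at 120° (eclipsed): H(0°)/COOH(0°) eclipsed 1.5; iPr(120°)/Br(120°) eclipsed 3.7; OH(240°)/F(240°) eclipsed 1.8 → 7.0 kcal/mol.
Br at 180° (staggered): iPr(120°)/Br(180°) gauche 1.2; iPr(120°)/COOH(60°) gauche 1.3; OH(240°)/Br(180°) gauche 0.7; OH(240°)/F(300°) gauche 0.5 → 3.7 kcal/mol.
Br at 240° (eclipsed): H(0°)/F(0°) eclipsed 1.1; iPr(120°)/COOH(120°) eclipsed 3.7; OH(240°)/Br(240°) eclipsed 2.0 → 6.8 kcal/mol.
Br at 300° (staggered): iPr(120°)/F(60°) gauche 0.8; iPr(120°)/COOH(180°) gauche 1.3; OH(240°)/Br(300°) gauche 0.7; OH(240°)/COOH(180°) gauche 0.8 → 3.6 kcal/mol.
The maximum (7.2 kcal/mol) occurs with Br at 0°.

0°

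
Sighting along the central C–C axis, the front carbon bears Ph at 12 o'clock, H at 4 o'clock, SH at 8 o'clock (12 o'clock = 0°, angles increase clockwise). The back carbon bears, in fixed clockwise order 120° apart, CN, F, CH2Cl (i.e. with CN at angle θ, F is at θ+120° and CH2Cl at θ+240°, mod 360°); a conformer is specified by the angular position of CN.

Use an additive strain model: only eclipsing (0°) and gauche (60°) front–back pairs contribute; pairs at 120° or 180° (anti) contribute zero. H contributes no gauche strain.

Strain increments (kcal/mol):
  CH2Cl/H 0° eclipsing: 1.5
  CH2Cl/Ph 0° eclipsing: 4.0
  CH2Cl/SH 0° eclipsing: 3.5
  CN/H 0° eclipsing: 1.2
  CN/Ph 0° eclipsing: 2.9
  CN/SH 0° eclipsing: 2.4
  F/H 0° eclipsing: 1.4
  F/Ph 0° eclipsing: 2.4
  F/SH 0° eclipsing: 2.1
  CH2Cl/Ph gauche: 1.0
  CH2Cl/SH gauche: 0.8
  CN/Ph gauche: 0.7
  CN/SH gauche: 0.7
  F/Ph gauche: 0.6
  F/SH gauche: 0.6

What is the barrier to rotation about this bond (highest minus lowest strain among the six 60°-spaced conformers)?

5.0 kcal/mol

CN at 0° is eclipsed. Ph at 0° is eclipsed with CN at 0° (2.9); H at 120° is eclipsed with F at 120° (1.4); SH at 240° is eclipsed with CH2Cl at 240° (3.5). Total 7.8 kcal/mol.
CN at 60° is staggered. Ph at 0° is gauche with CN at 60° (0.7); Ph at 0° is gauche with CH2Cl at 300° (1.0); SH at 240° is gauche with F at 180° (0.6); SH at 240° is gauche with CH2Cl at 300° (0.8). Total 3.1 kcal/mol.
CN at 120° is eclipsed. Ph at 0° is eclipsed with CH2Cl at 0° (4.0); H at 120° is eclipsed with CN at 120° (1.2); SH at 240° is eclipsed with F at 240° (2.1). Total 7.3 kcal/mol.
CN at 180° is staggered. Ph at 0° is gauche with F at 300° (0.6); Ph at 0° is gauche with CH2Cl at 60° (1.0); SH at 240° is gauche with CN at 180° (0.7); SH at 240° is gauche with F at 300° (0.6). Total 2.9 kcal/mol.
CN at 240° is eclipsed. Ph at 0° is eclipsed with F at 0° (2.4); H at 120° is eclipsed with CH2Cl at 120° (1.5); SH at 240° is eclipsed with CN at 240° (2.4). Total 6.3 kcal/mol.
CN at 300° is staggered. Ph at 0° is gauche with CN at 300° (0.7); Ph at 0° is gauche with F at 60° (0.6); SH at 240° is gauche with CN at 300° (0.7); SH at 240° is gauche with CH2Cl at 180° (0.8). Total 2.8 kcal/mol.
Max at 0° (7.8 kcal/mol), min at 300° (2.8 kcal/mol); barrier = 5.0 kcal/mol.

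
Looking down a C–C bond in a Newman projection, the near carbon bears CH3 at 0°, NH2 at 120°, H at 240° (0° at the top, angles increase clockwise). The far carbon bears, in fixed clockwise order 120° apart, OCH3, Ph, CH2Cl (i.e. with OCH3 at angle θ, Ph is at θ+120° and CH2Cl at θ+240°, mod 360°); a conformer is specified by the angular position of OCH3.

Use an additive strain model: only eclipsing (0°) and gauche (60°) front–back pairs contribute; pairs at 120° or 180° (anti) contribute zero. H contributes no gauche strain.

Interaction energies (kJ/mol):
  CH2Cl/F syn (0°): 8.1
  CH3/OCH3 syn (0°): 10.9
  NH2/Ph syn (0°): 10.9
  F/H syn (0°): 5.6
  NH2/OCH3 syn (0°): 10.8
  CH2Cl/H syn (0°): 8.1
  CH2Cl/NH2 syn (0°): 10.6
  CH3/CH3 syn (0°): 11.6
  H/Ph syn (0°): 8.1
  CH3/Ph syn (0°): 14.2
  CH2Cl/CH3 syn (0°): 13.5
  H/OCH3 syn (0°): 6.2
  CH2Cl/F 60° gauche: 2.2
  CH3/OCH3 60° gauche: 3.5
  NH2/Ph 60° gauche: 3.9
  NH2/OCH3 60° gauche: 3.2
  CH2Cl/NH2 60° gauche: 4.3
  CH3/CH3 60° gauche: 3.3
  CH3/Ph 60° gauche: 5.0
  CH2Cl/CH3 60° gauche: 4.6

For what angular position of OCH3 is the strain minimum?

OCH3 at 0° (eclipsed): CH3–OCH3 eclipsed, NH2–Ph eclipsed, H–CH2Cl eclipsed; 10.9 + 10.9 + 8.1 = 29.9 kJ/mol.
OCH3 at 60° (staggered): CH3–OCH3 gauche, CH3–CH2Cl gauche, NH2–OCH3 gauche, NH2–Ph gauche; 3.5 + 4.6 + 3.2 + 3.9 = 15.2 kJ/mol.
OCH3 at 120° (eclipsed): CH3–CH2Cl eclipsed, NH2–OCH3 eclipsed, H–Ph eclipsed; 13.5 + 10.8 + 8.1 = 32.4 kJ/mol.
OCH3 at 180° (staggered): CH3–Ph gauche, CH3–CH2Cl gauche, NH2–OCH3 gauche, NH2–CH2Cl gauche; 5.0 + 4.6 + 3.2 + 4.3 = 17.1 kJ/mol.
OCH3 at 240° (eclipsed): CH3–Ph eclipsed, NH2–CH2Cl eclipsed, H–OCH3 eclipsed; 14.2 + 10.6 + 6.2 = 31.0 kJ/mol.
OCH3 at 300° (staggered): CH3–OCH3 gauche, CH3–Ph gauche, NH2–Ph gauche, NH2–CH2Cl gauche; 3.5 + 5.0 + 3.9 + 4.3 = 16.7 kJ/mol.
The minimum (15.2 kJ/mol) occurs with OCH3 at 60°.

60°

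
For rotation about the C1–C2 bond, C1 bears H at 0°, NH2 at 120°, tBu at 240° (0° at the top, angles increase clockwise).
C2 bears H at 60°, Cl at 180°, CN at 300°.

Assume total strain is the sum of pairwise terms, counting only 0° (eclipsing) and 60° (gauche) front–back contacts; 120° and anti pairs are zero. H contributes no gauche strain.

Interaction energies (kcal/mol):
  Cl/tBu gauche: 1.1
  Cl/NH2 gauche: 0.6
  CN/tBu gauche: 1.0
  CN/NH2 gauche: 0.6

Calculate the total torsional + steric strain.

2.7 kcal/mol

This conformer (staggered): NH2–Cl gauche, tBu–Cl gauche, tBu–CN gauche; 0.6 + 1.1 + 1.0 = 2.7 kcal/mol.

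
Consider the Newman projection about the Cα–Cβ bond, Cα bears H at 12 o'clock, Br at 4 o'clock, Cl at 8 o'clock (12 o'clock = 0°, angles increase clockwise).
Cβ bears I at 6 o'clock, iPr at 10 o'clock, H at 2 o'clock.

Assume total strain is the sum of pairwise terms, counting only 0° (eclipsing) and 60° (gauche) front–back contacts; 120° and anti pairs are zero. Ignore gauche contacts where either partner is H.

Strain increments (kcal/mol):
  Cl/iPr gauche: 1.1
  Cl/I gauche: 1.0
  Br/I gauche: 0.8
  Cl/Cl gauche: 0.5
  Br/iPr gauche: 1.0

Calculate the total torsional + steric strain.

This conformer (staggered): Br(120°)/I(180°) gauche 0.8; Cl(240°)/I(180°) gauche 1.0; Cl(240°)/iPr(300°) gauche 1.1 → 2.9 kcal/mol.

2.9 kcal/mol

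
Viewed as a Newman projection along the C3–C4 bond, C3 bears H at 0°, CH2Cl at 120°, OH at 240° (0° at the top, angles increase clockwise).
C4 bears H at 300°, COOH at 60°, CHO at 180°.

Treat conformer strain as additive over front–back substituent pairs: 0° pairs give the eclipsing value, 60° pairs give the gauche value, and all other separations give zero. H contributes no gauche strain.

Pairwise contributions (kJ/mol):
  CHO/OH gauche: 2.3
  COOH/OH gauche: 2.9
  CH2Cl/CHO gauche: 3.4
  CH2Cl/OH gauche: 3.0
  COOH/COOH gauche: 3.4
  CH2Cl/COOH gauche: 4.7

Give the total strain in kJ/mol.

This conformer (staggered): CH2Cl(120°)/COOH(60°) gauche 4.7; CH2Cl(120°)/CHO(180°) gauche 3.4; OH(240°)/CHO(180°) gauche 2.3 → 10.4 kJ/mol.

10.4 kJ/mol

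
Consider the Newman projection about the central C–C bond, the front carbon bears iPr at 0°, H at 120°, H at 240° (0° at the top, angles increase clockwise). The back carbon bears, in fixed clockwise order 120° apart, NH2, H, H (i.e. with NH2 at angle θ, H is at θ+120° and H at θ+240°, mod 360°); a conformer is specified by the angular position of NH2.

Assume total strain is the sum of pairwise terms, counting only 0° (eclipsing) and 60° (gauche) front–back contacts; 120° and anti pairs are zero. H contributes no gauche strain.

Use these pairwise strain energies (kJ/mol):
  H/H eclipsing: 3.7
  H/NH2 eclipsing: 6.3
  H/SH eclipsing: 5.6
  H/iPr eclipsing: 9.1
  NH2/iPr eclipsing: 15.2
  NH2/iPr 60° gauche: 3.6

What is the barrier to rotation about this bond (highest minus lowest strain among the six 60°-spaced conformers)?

NH2 at 0° (eclipsed): iPr(0°)/NH2(0°) eclipsed 15.2; H(120°)/H(120°) eclipsed 3.7; H(240°)/H(240°) eclipsed 3.7 → 22.6 kJ/mol.
NH2 at 60° (staggered): iPr(0°)/NH2(60°) gauche 3.6 → 3.6 kJ/mol.
NH2 at 120° (eclipsed): iPr(0°)/H(0°) eclipsed 9.1; H(120°)/NH2(120°) eclipsed 6.3; H(240°)/H(240°) eclipsed 3.7 → 19.1 kJ/mol.
NH2 at 180° (staggered): no non-H gauche contacts → 0.0 kJ/mol.
NH2 at 240° (eclipsed): iPr(0°)/H(0°) eclipsed 9.1; H(120°)/H(120°) eclipsed 3.7; H(240°)/NH2(240°) eclipsed 6.3 → 19.1 kJ/mol.
NH2 at 300° (staggered): iPr(0°)/NH2(300°) gauche 3.6 → 3.6 kJ/mol.
Max at 0° (22.6 kJ/mol), min at 180° (0.0 kJ/mol); barrier = 22.6 kJ/mol.

22.6 kJ/mol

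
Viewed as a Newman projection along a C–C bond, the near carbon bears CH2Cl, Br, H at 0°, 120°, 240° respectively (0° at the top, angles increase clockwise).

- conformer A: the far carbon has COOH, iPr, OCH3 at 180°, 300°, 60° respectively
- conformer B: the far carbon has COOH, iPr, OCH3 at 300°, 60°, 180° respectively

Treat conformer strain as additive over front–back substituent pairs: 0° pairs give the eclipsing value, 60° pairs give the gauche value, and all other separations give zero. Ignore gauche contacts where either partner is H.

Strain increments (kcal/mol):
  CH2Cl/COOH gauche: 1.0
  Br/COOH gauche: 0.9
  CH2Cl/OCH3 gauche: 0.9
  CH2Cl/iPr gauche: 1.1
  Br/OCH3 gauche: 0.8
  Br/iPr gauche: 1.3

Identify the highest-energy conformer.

B

A (staggered): CH2Cl(0°)/iPr(300°) gauche 1.1; CH2Cl(0°)/OCH3(60°) gauche 0.9; Br(120°)/COOH(180°) gauche 0.9; Br(120°)/OCH3(60°) gauche 0.8 → 3.7 kcal/mol.
B (staggered): CH2Cl(0°)/COOH(300°) gauche 1.0; CH2Cl(0°)/iPr(60°) gauche 1.1; Br(120°)/iPr(60°) gauche 1.3; Br(120°)/OCH3(180°) gauche 0.8 → 4.2 kcal/mol.
B has the highest total (4.2 kcal/mol).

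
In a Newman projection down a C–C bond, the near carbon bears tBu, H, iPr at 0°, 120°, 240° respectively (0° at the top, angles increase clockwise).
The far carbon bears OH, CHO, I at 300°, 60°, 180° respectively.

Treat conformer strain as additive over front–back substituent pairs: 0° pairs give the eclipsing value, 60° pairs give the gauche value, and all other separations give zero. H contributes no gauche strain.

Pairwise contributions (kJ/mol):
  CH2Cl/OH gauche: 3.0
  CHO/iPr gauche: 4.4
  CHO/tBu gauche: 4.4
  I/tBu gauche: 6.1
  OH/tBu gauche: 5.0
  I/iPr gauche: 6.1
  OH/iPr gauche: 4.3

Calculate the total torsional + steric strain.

19.8 kJ/mol

This conformer (staggered): tBu–OH gauche, tBu–CHO gauche, iPr–OH gauche, iPr–I gauche; 5.0 + 4.4 + 4.3 + 6.1 = 19.8 kJ/mol.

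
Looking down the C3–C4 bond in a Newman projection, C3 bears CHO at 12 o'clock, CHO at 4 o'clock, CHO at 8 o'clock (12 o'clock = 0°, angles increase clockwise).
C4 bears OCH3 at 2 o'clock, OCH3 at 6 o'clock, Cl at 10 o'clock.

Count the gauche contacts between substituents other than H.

Non-H gauche pairs: CHO(0°)/OCH3(60°); CHO(0°)/Cl(300°); CHO(120°)/OCH3(60°); CHO(120°)/OCH3(180°); CHO(240°)/OCH3(180°); CHO(240°)/Cl(300°) — 6 interactions.

6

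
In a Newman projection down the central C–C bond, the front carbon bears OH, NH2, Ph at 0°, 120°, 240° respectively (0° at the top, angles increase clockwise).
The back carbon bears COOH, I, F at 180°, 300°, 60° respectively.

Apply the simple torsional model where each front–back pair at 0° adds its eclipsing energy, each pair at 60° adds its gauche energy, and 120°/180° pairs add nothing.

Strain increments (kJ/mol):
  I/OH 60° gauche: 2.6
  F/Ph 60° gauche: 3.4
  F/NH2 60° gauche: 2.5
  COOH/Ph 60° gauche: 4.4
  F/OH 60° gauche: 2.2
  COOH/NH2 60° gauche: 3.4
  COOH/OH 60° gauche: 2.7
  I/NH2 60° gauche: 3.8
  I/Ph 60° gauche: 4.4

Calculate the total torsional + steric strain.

This conformer (staggered): OH–I gauche, OH–F gauche, NH2–COOH gauche, NH2–F gauche, Ph–COOH gauche, Ph–I gauche; 2.6 + 2.2 + 3.4 + 2.5 + 4.4 + 4.4 = 19.5 kJ/mol.

19.5 kJ/mol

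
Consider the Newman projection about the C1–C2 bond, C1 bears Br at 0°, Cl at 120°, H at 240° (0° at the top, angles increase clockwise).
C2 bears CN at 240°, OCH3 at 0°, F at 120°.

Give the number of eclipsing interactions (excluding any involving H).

2

Non-H eclipsing pairs: Br(0°)/OCH3(0°); Cl(120°)/F(120°) — 2 interactions.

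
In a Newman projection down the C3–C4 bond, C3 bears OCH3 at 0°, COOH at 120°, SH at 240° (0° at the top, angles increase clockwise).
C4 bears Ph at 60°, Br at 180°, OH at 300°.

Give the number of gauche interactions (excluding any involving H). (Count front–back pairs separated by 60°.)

6

Non-H gauche pairs: OCH3(0°)/Ph(60°); OCH3(0°)/OH(300°); COOH(120°)/Ph(60°); COOH(120°)/Br(180°); SH(240°)/Br(180°); SH(240°)/OH(300°) — 6 interactions.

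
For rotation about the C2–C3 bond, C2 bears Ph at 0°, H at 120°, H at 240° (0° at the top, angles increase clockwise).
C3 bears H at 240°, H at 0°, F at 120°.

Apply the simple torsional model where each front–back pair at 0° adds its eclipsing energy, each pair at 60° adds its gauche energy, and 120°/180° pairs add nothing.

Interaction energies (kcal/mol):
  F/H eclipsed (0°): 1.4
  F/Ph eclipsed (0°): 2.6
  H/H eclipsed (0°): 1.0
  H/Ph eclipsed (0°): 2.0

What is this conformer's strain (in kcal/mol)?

4.4 kcal/mol

This conformer (eclipsed): Ph–H eclipsed, H–F eclipsed, H–H eclipsed; 2.0 + 1.4 + 1.0 = 4.4 kcal/mol.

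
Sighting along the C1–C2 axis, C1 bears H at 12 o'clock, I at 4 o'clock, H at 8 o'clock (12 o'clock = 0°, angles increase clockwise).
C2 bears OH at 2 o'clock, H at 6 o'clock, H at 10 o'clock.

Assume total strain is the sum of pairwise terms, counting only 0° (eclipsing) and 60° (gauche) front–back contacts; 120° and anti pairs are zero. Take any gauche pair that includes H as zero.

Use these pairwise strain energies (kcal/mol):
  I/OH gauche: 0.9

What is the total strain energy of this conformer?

This conformer (staggered): I(120°)/OH(60°) gauche 0.9 → 0.9 kcal/mol.

0.9 kcal/mol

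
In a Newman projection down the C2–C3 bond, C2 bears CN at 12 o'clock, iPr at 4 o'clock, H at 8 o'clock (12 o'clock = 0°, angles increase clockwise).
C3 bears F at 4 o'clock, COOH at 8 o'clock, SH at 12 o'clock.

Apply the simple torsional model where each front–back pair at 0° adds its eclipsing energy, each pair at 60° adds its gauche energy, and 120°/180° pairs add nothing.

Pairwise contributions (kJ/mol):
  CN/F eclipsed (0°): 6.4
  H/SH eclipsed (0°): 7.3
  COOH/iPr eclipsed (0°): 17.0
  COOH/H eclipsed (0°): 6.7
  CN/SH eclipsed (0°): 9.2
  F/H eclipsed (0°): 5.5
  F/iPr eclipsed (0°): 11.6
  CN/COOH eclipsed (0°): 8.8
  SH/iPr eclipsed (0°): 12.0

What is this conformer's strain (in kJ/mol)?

27.5 kJ/mol

This conformer (eclipsed): CN(0°)/SH(0°) eclipsed 9.2; iPr(120°)/F(120°) eclipsed 11.6; H(240°)/COOH(240°) eclipsed 6.7 → 27.5 kJ/mol.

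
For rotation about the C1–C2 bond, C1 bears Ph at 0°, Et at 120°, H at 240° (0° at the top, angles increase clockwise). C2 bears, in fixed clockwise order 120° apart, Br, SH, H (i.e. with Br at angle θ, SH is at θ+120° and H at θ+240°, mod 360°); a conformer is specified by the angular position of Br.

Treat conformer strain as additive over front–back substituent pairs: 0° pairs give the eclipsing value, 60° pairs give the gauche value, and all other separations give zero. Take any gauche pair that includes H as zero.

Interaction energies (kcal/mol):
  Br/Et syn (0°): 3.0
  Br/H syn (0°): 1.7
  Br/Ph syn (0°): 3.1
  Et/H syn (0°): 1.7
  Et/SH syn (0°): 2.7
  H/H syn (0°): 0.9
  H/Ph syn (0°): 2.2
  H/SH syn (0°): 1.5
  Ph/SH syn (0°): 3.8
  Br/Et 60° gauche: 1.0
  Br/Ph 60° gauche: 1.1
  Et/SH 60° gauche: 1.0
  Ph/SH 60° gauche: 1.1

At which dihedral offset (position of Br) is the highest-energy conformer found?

Br at 0° (eclipsed): Ph(0°)/Br(0°) eclipsed 3.1; Et(120°)/SH(120°) eclipsed 2.7; H(240°)/H(240°) eclipsed 0.9 → 6.7 kcal/mol.
Br at 60° (staggered): Ph(0°)/Br(60°) gauche 1.1; Et(120°)/Br(60°) gauche 1.0; Et(120°)/SH(180°) gauche 1.0 → 3.1 kcal/mol.
Br at 120° (eclipsed): Ph(0°)/H(0°) eclipsed 2.2; Et(120°)/Br(120°) eclipsed 3.0; H(240°)/SH(240°) eclipsed 1.5 → 6.7 kcal/mol.
Br at 180° (staggered): Ph(0°)/SH(300°) gauche 1.1; Et(120°)/Br(180°) gauche 1.0 → 2.1 kcal/mol.
Br at 240° (eclipsed): Ph(0°)/SH(0°) eclipsed 3.8; Et(120°)/H(120°) eclipsed 1.7; H(240°)/Br(240°) eclipsed 1.7 → 7.2 kcal/mol.
Br at 300° (staggered): Ph(0°)/Br(300°) gauche 1.1; Ph(0°)/SH(60°) gauche 1.1; Et(120°)/SH(60°) gauche 1.0 → 3.2 kcal/mol.
The maximum (7.2 kcal/mol) occurs with Br at 240°.

240°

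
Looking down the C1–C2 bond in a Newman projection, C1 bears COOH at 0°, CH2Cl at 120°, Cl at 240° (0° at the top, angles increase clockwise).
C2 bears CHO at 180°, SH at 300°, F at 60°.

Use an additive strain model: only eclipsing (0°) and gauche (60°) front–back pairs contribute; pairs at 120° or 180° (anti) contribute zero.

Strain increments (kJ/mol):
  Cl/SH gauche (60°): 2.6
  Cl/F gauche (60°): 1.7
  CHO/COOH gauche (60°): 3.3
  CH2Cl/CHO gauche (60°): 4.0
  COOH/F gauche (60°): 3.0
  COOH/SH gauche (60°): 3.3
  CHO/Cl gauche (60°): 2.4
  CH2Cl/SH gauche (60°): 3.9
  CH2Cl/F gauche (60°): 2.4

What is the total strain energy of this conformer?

17.7 kJ/mol

This conformer (staggered): COOH(0°)/SH(300°) gauche 3.3; COOH(0°)/F(60°) gauche 3.0; CH2Cl(120°)/CHO(180°) gauche 4.0; CH2Cl(120°)/F(60°) gauche 2.4; Cl(240°)/CHO(180°) gauche 2.4; Cl(240°)/SH(300°) gauche 2.6 → 17.7 kJ/mol.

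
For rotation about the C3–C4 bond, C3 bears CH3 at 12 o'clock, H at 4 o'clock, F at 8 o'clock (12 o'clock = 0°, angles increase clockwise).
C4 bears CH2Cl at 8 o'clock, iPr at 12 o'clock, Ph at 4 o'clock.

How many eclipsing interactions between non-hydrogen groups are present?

2

Non-H eclipsing pairs: CH3(0°)/iPr(0°); F(240°)/CH2Cl(240°) — 2 interactions.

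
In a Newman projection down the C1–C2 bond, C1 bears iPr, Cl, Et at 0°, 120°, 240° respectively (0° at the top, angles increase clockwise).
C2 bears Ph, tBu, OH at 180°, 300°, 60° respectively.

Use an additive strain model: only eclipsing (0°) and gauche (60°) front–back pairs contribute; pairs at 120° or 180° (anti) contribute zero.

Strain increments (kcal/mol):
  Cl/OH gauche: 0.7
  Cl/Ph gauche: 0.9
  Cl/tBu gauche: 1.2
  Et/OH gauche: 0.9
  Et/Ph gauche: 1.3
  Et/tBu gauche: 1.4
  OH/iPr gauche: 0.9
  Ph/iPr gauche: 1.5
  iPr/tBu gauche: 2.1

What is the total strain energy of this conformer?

This conformer (staggered): iPr(0°)/tBu(300°) gauche 2.1; iPr(0°)/OH(60°) gauche 0.9; Cl(120°)/Ph(180°) gauche 0.9; Cl(120°)/OH(60°) gauche 0.7; Et(240°)/Ph(180°) gauche 1.3; Et(240°)/tBu(300°) gauche 1.4 → 7.3 kcal/mol.

7.3 kcal/mol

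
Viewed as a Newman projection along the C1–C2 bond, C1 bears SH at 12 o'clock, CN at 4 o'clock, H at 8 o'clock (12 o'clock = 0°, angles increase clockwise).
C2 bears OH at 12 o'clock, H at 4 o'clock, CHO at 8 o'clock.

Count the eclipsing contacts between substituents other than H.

Non-H eclipsing pairs: SH(0°)/OH(0°) — 1 interaction.

1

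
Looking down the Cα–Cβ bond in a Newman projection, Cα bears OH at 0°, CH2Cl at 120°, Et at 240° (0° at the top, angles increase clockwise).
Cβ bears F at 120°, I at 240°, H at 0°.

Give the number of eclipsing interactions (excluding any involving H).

2

Non-H eclipsing pairs: CH2Cl(120°)/F(120°); Et(240°)/I(240°) — 2 interactions.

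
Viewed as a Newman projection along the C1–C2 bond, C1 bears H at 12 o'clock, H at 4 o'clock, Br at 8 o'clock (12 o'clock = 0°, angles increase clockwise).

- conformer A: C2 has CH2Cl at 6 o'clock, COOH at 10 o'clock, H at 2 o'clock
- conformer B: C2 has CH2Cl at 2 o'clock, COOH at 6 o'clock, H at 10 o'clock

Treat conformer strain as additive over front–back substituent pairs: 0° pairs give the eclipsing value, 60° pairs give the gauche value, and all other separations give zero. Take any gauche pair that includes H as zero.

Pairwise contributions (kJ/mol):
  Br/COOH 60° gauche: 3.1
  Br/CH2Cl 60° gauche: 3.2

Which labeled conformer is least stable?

A

A (staggered): Br(240°)/CH2Cl(180°) gauche 3.2; Br(240°)/COOH(300°) gauche 3.1 → 6.3 kJ/mol.
B (staggered): Br(240°)/COOH(180°) gauche 3.1 → 3.1 kJ/mol.
A has the highest total (6.3 kJ/mol).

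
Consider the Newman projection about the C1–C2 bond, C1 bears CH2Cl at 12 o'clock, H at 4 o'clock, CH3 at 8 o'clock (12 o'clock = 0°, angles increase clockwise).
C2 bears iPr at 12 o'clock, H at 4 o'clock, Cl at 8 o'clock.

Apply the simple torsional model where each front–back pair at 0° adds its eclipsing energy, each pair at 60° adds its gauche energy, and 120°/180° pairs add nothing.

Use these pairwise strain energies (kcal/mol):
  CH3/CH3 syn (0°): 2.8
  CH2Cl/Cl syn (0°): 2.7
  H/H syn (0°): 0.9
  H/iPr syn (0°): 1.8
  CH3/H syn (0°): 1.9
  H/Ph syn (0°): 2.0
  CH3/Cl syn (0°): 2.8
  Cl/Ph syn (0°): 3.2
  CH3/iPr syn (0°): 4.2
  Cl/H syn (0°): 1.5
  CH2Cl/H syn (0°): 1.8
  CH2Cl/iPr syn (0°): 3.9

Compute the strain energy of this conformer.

7.6 kcal/mol

This conformer is eclipsed. CH2Cl at 0° is eclipsed with iPr at 0° (3.9); H at 120° is eclipsed with H at 120° (0.9); CH3 at 240° is eclipsed with Cl at 240° (2.8). Total 7.6 kcal/mol.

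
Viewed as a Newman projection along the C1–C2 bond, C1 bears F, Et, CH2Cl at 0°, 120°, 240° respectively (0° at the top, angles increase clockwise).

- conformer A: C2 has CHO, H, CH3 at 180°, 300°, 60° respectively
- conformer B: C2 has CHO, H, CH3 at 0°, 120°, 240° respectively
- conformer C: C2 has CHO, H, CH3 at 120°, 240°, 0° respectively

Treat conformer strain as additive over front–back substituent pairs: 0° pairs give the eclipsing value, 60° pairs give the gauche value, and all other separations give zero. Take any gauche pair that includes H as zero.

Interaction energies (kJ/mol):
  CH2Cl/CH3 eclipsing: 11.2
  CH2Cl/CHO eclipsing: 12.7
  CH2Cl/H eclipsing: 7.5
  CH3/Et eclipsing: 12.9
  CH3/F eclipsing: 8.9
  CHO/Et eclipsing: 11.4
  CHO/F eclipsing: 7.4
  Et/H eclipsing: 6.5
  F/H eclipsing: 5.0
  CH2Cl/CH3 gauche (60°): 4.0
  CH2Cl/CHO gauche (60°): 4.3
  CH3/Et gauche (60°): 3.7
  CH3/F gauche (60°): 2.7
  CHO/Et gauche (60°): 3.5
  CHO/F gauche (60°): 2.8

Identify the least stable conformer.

C

A (staggered): F–CH3 gauche, Et–CHO gauche, Et–CH3 gauche, CH2Cl–CHO gauche; 2.7 + 3.5 + 3.7 + 4.3 = 14.2 kJ/mol.
B (eclipsed): F–CHO eclipsed, Et–H eclipsed, CH2Cl–CH3 eclipsed; 7.4 + 6.5 + 11.2 = 25.1 kJ/mol.
C (eclipsed): F–CH3 eclipsed, Et–CHO eclipsed, CH2Cl–H eclipsed; 8.9 + 11.4 + 7.5 = 27.8 kJ/mol.
C has the highest total (27.8 kJ/mol).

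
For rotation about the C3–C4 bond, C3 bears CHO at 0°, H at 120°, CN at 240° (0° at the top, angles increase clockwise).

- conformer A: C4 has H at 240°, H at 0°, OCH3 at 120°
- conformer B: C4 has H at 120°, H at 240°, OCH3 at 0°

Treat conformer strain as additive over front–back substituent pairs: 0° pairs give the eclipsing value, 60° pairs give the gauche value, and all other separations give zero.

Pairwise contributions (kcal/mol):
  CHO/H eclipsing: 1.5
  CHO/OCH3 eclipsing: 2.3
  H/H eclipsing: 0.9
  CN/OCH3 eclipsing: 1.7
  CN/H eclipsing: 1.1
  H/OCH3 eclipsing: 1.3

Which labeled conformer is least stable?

A is eclipsed. CHO at 0° is eclipsed with H at 0° (1.5); H at 120° is eclipsed with OCH3 at 120° (1.3); CN at 240° is eclipsed with H at 240° (1.1). Total 3.9 kcal/mol.
B is eclipsed. CHO at 0° is eclipsed with OCH3 at 0° (2.3); H at 120° is eclipsed with H at 120° (0.9); CN at 240° is eclipsed with H at 240° (1.1). Total 4.3 kcal/mol.
B has the highest total (4.3 kcal/mol).

B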